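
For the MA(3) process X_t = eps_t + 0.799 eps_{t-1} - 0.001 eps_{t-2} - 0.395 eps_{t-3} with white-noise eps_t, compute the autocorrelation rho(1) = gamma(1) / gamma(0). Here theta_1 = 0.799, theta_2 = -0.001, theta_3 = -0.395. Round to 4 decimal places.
\rho(1) = 0.4450

For an MA(q) process with theta_0 = 1, the autocovariance is
  gamma(k) = sigma^2 * sum_{i=0..q-k} theta_i * theta_{i+k},
and rho(k) = gamma(k) / gamma(0). Sigma^2 cancels.
  numerator   = (1)*(0.799) + (0.799)*(-0.001) + (-0.001)*(-0.395) = 0.798596.
  denominator = (1)^2 + (0.799)^2 + (-0.001)^2 + (-0.395)^2 = 1.794427.
  rho(1) = 0.798596 / 1.794427 = 0.4450.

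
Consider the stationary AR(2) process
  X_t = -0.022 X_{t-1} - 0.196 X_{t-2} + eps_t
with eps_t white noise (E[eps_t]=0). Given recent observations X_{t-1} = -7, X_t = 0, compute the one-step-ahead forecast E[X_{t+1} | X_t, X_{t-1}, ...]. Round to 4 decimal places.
E[X_{t+1} \mid \mathcal F_t] = 1.3720

For an AR(p) model X_t = c + sum_i phi_i X_{t-i} + eps_t, the
one-step-ahead conditional mean is
  E[X_{t+1} | X_t, ...] = c + sum_i phi_i X_{t+1-i}.
Substitute known values:
  E[X_{t+1} | ...] = (-0.022) * (0) + (-0.196) * (-7)
                   = 1.3720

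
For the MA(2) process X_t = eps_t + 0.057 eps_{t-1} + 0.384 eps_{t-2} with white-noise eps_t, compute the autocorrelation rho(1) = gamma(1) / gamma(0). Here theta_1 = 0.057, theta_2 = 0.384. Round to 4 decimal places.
\rho(1) = 0.0686

For an MA(q) process with theta_0 = 1, the autocovariance is
  gamma(k) = sigma^2 * sum_{i=0..q-k} theta_i * theta_{i+k},
and rho(k) = gamma(k) / gamma(0). Sigma^2 cancels.
  numerator   = (1)*(0.057) + (0.057)*(0.384) = 0.078888.
  denominator = (1)^2 + (0.057)^2 + (0.384)^2 = 1.150705.
  rho(1) = 0.078888 / 1.150705 = 0.0686.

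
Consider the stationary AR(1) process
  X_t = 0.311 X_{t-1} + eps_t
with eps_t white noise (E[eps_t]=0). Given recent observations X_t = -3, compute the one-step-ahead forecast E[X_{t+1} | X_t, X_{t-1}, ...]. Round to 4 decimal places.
E[X_{t+1} \mid \mathcal F_t] = -0.9330

For an AR(p) model X_t = c + sum_i phi_i X_{t-i} + eps_t, the
one-step-ahead conditional mean is
  E[X_{t+1} | X_t, ...] = c + sum_i phi_i X_{t+1-i}.
Substitute known values:
  E[X_{t+1} | ...] = (0.311) * (-3)
                   = -0.9330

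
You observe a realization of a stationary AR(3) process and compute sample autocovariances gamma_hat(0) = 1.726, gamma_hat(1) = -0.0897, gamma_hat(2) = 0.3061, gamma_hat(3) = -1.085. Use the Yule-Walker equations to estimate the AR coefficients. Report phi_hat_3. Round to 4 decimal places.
\hat\phi_{3} = -0.6330

The Yule-Walker equations for an AR(p) process read, in matrix form,
  Gamma_p phi = r_p,   with   (Gamma_p)_{ij} = gamma(|i - j|),
                       (r_p)_i = gamma(i),   i,j = 1..p.
Substitute the sample gammas (Toeplitz matrix and right-hand side of size 3):
  Gamma_p = [[1.726, -0.0897, 0.3061], [-0.0897, 1.726, -0.0897], [0.3061, -0.0897, 1.726]]
  r_p     = [-0.0897, 0.3061, -1.085]
Written out (R1..R3):
  (R1) 1.726 phi_1 - 0.0897 phi_2 + 0.3061 phi_3 = -0.0897
  (R2) -0.0897 phi_1 + 1.726 phi_2 - 0.0897 phi_3 = 0.3061
  (R3) 0.3061 phi_1 - 0.0897 phi_2 + 1.726 phi_3 = -1.085
Gaussian elimination:
  R2 <- R2 - (-0.0897/1.726) R1 = R2 - (-0.05197) R1:  1.721338 phi_2 - 0.073792 phi_3 = 0.301438
  R3 <- R3 - (0.3061/1.726) R1 = R3 - (0.177346) R1:  -0.073792 phi_2 + 1.671714 phi_3 = -1.069092
  R3 <- R3 - (-0.073792/1.721338) R2 = R3 - (-0.042869) R2:  1.668551 phi_3 = -1.05617
Back-substitution:
  phi_hat_3 = -1.05617 / 1.668551 = -0.632986
  phi_hat_2 = (0.301438 - (-0.073792)(-0.632986)) / 1.721338 = 0.147983
  phi_hat_1 = (-0.0897 - (-0.0897)(0.147983) - (0.3061)(-0.632986)) / 1.726 = 0.067979
So phi_hat = [0.0680, 0.1480, -0.6330].
Therefore phi_hat_3 = -0.6330.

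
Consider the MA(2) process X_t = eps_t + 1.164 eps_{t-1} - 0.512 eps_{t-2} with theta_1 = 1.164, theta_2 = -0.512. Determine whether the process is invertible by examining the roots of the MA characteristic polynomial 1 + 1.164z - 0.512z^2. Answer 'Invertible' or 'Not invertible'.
\text{Not invertible}

The MA(q) characteristic polynomial is P(z) = 1 + 1.164z - 0.512z^2.
Invertibility requires all roots to lie outside the unit circle, i.e. |z| > 1 for every root.
Set 1 + (1.164) z + (-0.512) z^2 = 0, i.e. a z^2 + b z + c = 0 with a = -0.512, b = 1.164, c = 1.
Discriminant D = b^2 - 4ac = (1.164)^2 - 4*(-0.512)*1 = 1.354896 - (-2.048) = 3.402896.
D >= 0, so the roots are real: z = (-b +/- sqrt(D)) / (2a) = (-1.164 +/- 1.844694) / (-1.024).
  z_1 = (-1.164 + 1.844694) / (-1.024) = -0.6647,   |z_1| = 0.6647.
  z_2 = (-1.164 - 1.844694) / (-1.024) = 2.9382,   |z_2| = 2.9382.
Moduli of all roots: 0.6647, 2.9382.
All moduli strictly greater than 1? No.
Verdict: Not invertible.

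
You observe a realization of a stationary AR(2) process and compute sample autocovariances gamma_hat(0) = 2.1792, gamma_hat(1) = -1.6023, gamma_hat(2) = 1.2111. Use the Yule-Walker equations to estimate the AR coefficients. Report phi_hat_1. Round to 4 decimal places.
\hat\phi_{1} = -0.7110

The Yule-Walker equations for an AR(p) process read, in matrix form,
  Gamma_p phi = r_p,   with   (Gamma_p)_{ij} = gamma(|i - j|),
                       (r_p)_i = gamma(i),   i,j = 1..p.
Substitute the sample gammas (Toeplitz matrix and right-hand side of size 2):
  Gamma_p = [[2.1792, -1.6023], [-1.6023, 2.1792]]
  r_p     = [-1.6023, 1.2111]
Written out:
  2.1792 phi_1 - 1.6023 phi_2 = -1.6023
  -1.6023 phi_1 + 2.1792 phi_2 = 1.2111
Solve by Cramer's rule:
  det = gamma(0)^2 - gamma(1)^2 = (2.1792)^2 - (-1.6023)^2 = 4.74891264 - 2.56736529 = 2.18154735
  phi_hat_1 = [gamma(1) gamma(0) - gamma(1) gamma(2)] / det = [(-1.6023)(2.1792) - (-1.6023)(1.2111)] / 2.18154735 = -1.55118663 / 2.18154735 = -0.711
  phi_hat_2 = [gamma(0) gamma(2) - gamma(1)^2] / det = [(2.1792)(1.2111) - (-1.6023)^2] / 2.18154735 = 0.07186383 / 2.18154735 = 0.0329
So phi_hat = [-0.7110, 0.0329].
Therefore phi_hat_1 = -0.7110.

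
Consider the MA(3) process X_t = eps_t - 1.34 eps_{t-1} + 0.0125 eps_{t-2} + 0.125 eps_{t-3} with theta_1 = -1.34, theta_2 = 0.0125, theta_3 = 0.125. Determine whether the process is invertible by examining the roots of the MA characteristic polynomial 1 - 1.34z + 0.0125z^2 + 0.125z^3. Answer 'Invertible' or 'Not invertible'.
\text{Not invertible}

The MA(q) characteristic polynomial is P(z) = 1 - 1.34z + 0.0125z^2 + 0.125z^3.
Invertibility requires all roots to lie outside the unit circle, i.e. |z| > 1 for every root.
Degree 3: look for a simple real root z0 first, then factor out (1 - z/z0) and solve the remaining quadratic.
Testing z0 = 0.8: P(0.8) = 1 + (-1.34)(0.8) + (0.0125)(0.8)^2 + (0.125)(0.8)^3
  = 1 + (-1.072) + (0.008) + (0.064) = 0.  So z_0 = 0.8 is a root, |z_0| = 0.8.
Divide out the factor (1 - 1.25 z) = (1 - z/z0) (since 1/z0 = 1.25):
  P(z) = (1 - 1.25 z)(1 + (-0.09) z + (-0.1) z^2)
  [check: z-coef -0.09 - (1.25) = -1.34; z^2-coef -0.1 - (1.25)(-0.09) = 0.0125; z^3-coef -(1.25)(-0.1) = 0.125.]
Remaining roots from the quadratic factor 1 + (-0.09) z + (-0.1) z^2:
  Set 1 + (-0.09) z + (-0.1) z^2 = 0, i.e. a z^2 + b z + c = 0 with a = -0.1, b = -0.09, c = 1.
  Discriminant D = b^2 - 4ac = (-0.09)^2 - 4*(-0.1)*1 = 0.0081 - (-0.4) = 0.4081.
  D >= 0, so the roots are real: z = (-b +/- sqrt(D)) / (2a) = (0.09 +/- 0.638827) / (-0.2).
    z_1 = (0.09 + 0.638827) / (-0.2) = -3.6441,   |z_1| = 3.6441.
    z_2 = (0.09 - 0.638827) / (-0.2) = 2.7441,   |z_2| = 2.7441.
Moduli of all roots: 0.8000, 3.6441, 2.7441.
All moduli strictly greater than 1? No.
Verdict: Not invertible.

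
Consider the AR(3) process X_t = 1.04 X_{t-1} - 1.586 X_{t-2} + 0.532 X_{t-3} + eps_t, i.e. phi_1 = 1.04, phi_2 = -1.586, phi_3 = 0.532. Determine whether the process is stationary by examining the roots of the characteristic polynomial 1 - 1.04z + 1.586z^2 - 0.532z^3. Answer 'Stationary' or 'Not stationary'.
\text{Not stationary}

The AR(p) characteristic polynomial is P(z) = 1 - 1.04z + 1.586z^2 - 0.532z^3.
Stationarity requires all roots to lie outside the unit circle, i.e. |z| > 1 for every root.
Degree 3: look for a simple real root z0 first, then factor out (1 - z/z0) and solve the remaining quadratic.
Testing z0 = 2.5: P(2.5) = 1 + (-1.04)(2.5) + (1.586)(2.5)^2 + (-0.532)(2.5)^3
  = 1 + (-2.6) + (9.9125) + (-8.3125) = 0.  So z_0 = 2.5 is a root, |z_0| = 2.5.
Divide out the factor (1 - 0.4 z) = (1 - z/z0) (since 1/z0 = 0.4):
  P(z) = (1 - 0.4 z)(1 + (-0.64) z + (1.33) z^2)
  [check: z-coef -0.64 - (0.4) = -1.04; z^2-coef 1.33 - (0.4)(-0.64) = 1.586; z^3-coef -(0.4)(1.33) = -0.532.]
Remaining roots from the quadratic factor 1 + (-0.64) z + (1.33) z^2:
  Set 1 + (-0.64) z + (1.33) z^2 = 0, i.e. a z^2 + b z + c = 0 with a = 1.33, b = -0.64, c = 1.
  Discriminant D = b^2 - 4ac = (-0.64)^2 - 4*(1.33)*1 = 0.4096 - (5.32) = -4.9104.
  D < 0, so the roots are the complex-conjugate pair z = (-b +/- i sqrt(-D)) / (2a) = 0.2406 +/- 0.8331i.
  For a conjugate pair |z|^2 = z * conj(z) = (product of roots) = c/a = 1/(1.33) = 0.75188, so |z| = sqrt(0.75188) = 0.8671 for both roots.
Moduli of all roots: 2.5000, 0.8671, 0.8671.
All moduli strictly greater than 1? No.
Verdict: Not stationary.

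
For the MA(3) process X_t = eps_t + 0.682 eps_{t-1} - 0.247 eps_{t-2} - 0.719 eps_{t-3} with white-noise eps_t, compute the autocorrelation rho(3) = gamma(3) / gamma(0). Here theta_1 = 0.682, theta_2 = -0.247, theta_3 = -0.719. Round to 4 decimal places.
\rho(3) = -0.3519

For an MA(q) process with theta_0 = 1, the autocovariance is
  gamma(k) = sigma^2 * sum_{i=0..q-k} theta_i * theta_{i+k},
and rho(k) = gamma(k) / gamma(0). Sigma^2 cancels.
  numerator   = (1)*(-0.719) = -0.719.
  denominator = (1)^2 + (0.682)^2 + (-0.247)^2 + (-0.719)^2 = 2.043094.
  rho(3) = -0.719 / 2.043094 = -0.3519.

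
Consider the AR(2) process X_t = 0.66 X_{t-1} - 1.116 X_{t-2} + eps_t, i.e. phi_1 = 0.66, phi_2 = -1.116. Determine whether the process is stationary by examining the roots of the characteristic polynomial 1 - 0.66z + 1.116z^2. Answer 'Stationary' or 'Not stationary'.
\text{Not stationary}

The AR(p) characteristic polynomial is P(z) = 1 - 0.66z + 1.116z^2.
Stationarity requires all roots to lie outside the unit circle, i.e. |z| > 1 for every root.
Set 1 + (-0.66) z + (1.116) z^2 = 0, i.e. a z^2 + b z + c = 0 with a = 1.116, b = -0.66, c = 1.
Discriminant D = b^2 - 4ac = (-0.66)^2 - 4*(1.116)*1 = 0.4356 - (4.464) = -4.0284.
D < 0, so the roots are the complex-conjugate pair z = (-b +/- i sqrt(-D)) / (2a) = 0.2957 +/- 0.8992i.
For a conjugate pair |z|^2 = z * conj(z) = (product of roots) = c/a = 1/(1.116) = 0.896057, so |z| = sqrt(0.896057) = 0.9466 for both roots.
Moduli of all roots: 0.9466, 0.9466.
All moduli strictly greater than 1? No.
Verdict: Not stationary.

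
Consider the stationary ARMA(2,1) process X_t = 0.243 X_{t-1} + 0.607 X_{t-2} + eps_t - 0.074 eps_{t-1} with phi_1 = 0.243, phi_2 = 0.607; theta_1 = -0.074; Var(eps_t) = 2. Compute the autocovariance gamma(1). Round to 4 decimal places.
\gamma(1) = 2.5208

Multiply the model equation by X_{t-k} and take expectations. With theta_0 = psi_0 = 1 and psi_j the MA(infinity) weights, this gives
  gamma(k) - sum_i phi_i gamma(k-i) = c_k,
  c_k = sigma^2 * sum_{j=k..q} theta_j psi_{j-k}   (c_k = 0 for k > q),
using gamma(-m) = gamma(m).
psi-weights needed (psi_j = theta_j + sum_i phi_i psi_{j-i}):
  psi_1 = theta_1 + phi_1 = -0.074 + (0.243) = 0.169
Right-hand sides:
  c_0 = sigma^2 (1 + theta_1 psi_1) = 2 * (1 + (-0.074)(0.169)) = 2 * 0.987494 = 1.974988
  c_1 = sigma^2 theta_1 = 2 * (-0.074) = -0.148
  c_2 = 0
Equations for k = 0, 1, 2 (AR order 2, c_2 = 0):
  (E0) gamma(0) = phi_1 gamma(1) + phi_2 gamma(2) + c_0
  (E1) gamma(1) = phi_1 gamma(0) + phi_2 gamma(1) + c_1
  (E2) gamma(2) = phi_1 gamma(1) + phi_2 gamma(0)
From (E1): gamma(1) = A gamma(0) + B with
  A = phi_1 / (1 - phi_2) = 0.243 / 0.393 = 0.618321,   B = c_1 / (1 - phi_2) = -0.148 / 0.393 = -0.37659.
Insert (E2) into (E0): gamma(0) (1 - phi_2^2) = phi_1 (1 + phi_2) gamma(1) + c_0.
  phi_1 (1 + phi_2) = (0.243)(1.607) = 0.390501,   1 - phi_2^2 = 0.631551.
Replace gamma(1) by A gamma(0) + B and collect gamma(0):
  gamma(0) [0.631551 - (0.390501)(0.618321)] = (0.390501)(-0.37659) + 1.974988
  gamma(0) * 0.390096 = 1.827929
  gamma(0) = 1.827929 / 0.390096 = 4.685842.
  gamma(1) = A gamma(0) + B = (0.618321)(4.685842) + (-0.37659) = 2.520762.
Therefore gamma(1) = 2.5208 (to 4 decimal places).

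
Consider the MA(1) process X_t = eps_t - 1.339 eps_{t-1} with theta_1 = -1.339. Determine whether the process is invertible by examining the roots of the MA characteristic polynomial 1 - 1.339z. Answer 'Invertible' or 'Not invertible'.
\text{Not invertible}

The MA(q) characteristic polynomial is P(z) = 1 - 1.339z.
Invertibility requires all roots to lie outside the unit circle, i.e. |z| > 1 for every root.
This is linear in z: 1 + (-1.339) z = 0  =>  z = -1/(-1.339) = 0.746826,  |z| = 0.746826.
Moduli of all roots: 0.7468.
All moduli strictly greater than 1? No.
Verdict: Not invertible.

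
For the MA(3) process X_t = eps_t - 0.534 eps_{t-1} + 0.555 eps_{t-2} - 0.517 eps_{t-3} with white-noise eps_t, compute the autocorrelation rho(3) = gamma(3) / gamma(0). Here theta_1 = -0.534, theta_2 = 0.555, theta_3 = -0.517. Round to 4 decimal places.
\rho(3) = -0.2779

For an MA(q) process with theta_0 = 1, the autocovariance is
  gamma(k) = sigma^2 * sum_{i=0..q-k} theta_i * theta_{i+k},
and rho(k) = gamma(k) / gamma(0). Sigma^2 cancels.
  numerator   = (1)*(-0.517) = -0.517.
  denominator = (1)^2 + (-0.534)^2 + (0.555)^2 + (-0.517)^2 = 1.86047.
  rho(3) = -0.517 / 1.86047 = -0.2779.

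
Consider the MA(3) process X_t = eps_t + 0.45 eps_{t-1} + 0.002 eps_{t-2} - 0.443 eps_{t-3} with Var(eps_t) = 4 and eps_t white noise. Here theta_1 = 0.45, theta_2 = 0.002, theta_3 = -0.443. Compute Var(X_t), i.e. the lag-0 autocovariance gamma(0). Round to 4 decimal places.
\gamma(0) = 5.5950

For an MA(q) process X_t = eps_t + sum_i theta_i eps_{t-i} with
Var(eps_t) = sigma^2, the variance is
  gamma(0) = sigma^2 * (1 + sum_i theta_i^2).
  sum_i theta_i^2 = (0.45)^2 + (0.002)^2 + (-0.443)^2 = 0.2025 + 0.000004 + 0.196249 = 0.398753.
  gamma(0) = 4 * (1 + 0.398753) = 4 * 1.398753 = 5.595012, which rounds to 5.5950.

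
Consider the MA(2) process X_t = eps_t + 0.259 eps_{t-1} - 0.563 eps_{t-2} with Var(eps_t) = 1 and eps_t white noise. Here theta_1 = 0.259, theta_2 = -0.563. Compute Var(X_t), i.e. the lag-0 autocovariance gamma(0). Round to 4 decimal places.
\gamma(0) = 1.3841

For an MA(q) process X_t = eps_t + sum_i theta_i eps_{t-i} with
Var(eps_t) = sigma^2, the variance is
  gamma(0) = sigma^2 * (1 + sum_i theta_i^2).
  sum_i theta_i^2 = (0.259)^2 + (-0.563)^2 = 0.067081 + 0.316969 = 0.38405.
  gamma(0) = 1 * (1 + 0.38405) = 1 * 1.38405 = 1.38405, which rounds to 1.3841.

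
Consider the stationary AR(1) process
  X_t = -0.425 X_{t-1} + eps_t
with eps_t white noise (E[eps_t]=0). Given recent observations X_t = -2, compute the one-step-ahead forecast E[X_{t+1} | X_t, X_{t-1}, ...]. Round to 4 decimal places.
E[X_{t+1} \mid \mathcal F_t] = 0.8500

For an AR(p) model X_t = c + sum_i phi_i X_{t-i} + eps_t, the
one-step-ahead conditional mean is
  E[X_{t+1} | X_t, ...] = c + sum_i phi_i X_{t+1-i}.
Substitute known values:
  E[X_{t+1} | ...] = (-0.425) * (-2)
                   = 0.8500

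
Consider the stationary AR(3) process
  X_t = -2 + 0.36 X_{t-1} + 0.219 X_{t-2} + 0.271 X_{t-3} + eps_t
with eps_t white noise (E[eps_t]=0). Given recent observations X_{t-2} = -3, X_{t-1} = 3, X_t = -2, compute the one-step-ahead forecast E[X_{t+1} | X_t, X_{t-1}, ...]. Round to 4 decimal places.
E[X_{t+1} \mid \mathcal F_t] = -2.8760

For an AR(p) model X_t = c + sum_i phi_i X_{t-i} + eps_t, the
one-step-ahead conditional mean is
  E[X_{t+1} | X_t, ...] = c + sum_i phi_i X_{t+1-i}.
Substitute known values:
  E[X_{t+1} | ...] = -2 + (0.36) * (-2) + (0.219) * (3) + (0.271) * (-3)
                   = -2.8760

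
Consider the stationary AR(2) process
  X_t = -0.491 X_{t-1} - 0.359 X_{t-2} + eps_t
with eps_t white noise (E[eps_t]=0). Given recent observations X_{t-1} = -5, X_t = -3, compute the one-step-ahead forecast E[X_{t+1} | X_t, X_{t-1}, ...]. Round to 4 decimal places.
E[X_{t+1} \mid \mathcal F_t] = 3.2680

For an AR(p) model X_t = c + sum_i phi_i X_{t-i} + eps_t, the
one-step-ahead conditional mean is
  E[X_{t+1} | X_t, ...] = c + sum_i phi_i X_{t+1-i}.
Substitute known values:
  E[X_{t+1} | ...] = (-0.491) * (-3) + (-0.359) * (-5)
                   = 3.2680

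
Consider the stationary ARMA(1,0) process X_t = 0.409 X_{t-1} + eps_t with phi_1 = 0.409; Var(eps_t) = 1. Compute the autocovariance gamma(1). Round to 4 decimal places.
\gamma(1) = 0.4912

Multiply the model equation by X_{t-k} and take expectations. With theta_0 = psi_0 = 1 and psi_j the MA(infinity) weights, this gives
  gamma(k) - sum_i phi_i gamma(k-i) = c_k,
  c_k = sigma^2 * sum_{j=k..q} theta_j psi_{j-k}   (c_k = 0 for k > q),
using gamma(-m) = gamma(m).
Pure AR (q = 0): c_0 = sigma^2 = 1, c_k = 0 for k >= 1.
Equations for k = 0 and k = 1 (AR order 1):
  gamma(0) = phi_1 gamma(1) + c_0
  gamma(1) = phi_1 gamma(0) + c_1
Substituting the second into the first: gamma(0) (1 - phi_1^2) = c_0 + phi_1 c_1, so
  gamma(0) = c_0 / (1 - phi_1^2) = 1 / (1 - (0.409)^2) = 1 / 0.832719 = 1.200885.
  gamma(1) = phi_1 gamma(0) = (0.409)(1.200885) = 0.491162.
Therefore gamma(1) = 0.4912 (to 4 decimal places).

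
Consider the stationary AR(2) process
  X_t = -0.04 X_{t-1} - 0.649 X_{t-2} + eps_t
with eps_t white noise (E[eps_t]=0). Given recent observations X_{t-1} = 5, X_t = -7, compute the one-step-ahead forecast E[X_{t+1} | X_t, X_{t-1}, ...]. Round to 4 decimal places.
E[X_{t+1} \mid \mathcal F_t] = -2.9650

For an AR(p) model X_t = c + sum_i phi_i X_{t-i} + eps_t, the
one-step-ahead conditional mean is
  E[X_{t+1} | X_t, ...] = c + sum_i phi_i X_{t+1-i}.
Substitute known values:
  E[X_{t+1} | ...] = (-0.04) * (-7) + (-0.649) * (5)
                   = -2.9650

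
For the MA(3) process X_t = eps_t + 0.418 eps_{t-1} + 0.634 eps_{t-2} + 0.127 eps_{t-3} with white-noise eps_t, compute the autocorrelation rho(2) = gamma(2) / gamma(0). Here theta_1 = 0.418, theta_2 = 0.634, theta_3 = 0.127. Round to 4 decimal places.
\rho(2) = 0.4314

For an MA(q) process with theta_0 = 1, the autocovariance is
  gamma(k) = sigma^2 * sum_{i=0..q-k} theta_i * theta_{i+k},
and rho(k) = gamma(k) / gamma(0). Sigma^2 cancels.
  numerator   = (1)*(0.634) + (0.418)*(0.127) = 0.687086.
  denominator = (1)^2 + (0.418)^2 + (0.634)^2 + (0.127)^2 = 1.592809.
  rho(2) = 0.687086 / 1.592809 = 0.4314.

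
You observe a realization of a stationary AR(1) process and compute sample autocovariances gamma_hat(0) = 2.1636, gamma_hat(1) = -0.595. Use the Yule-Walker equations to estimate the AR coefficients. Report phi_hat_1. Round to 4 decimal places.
\hat\phi_{1} = -0.2750

The Yule-Walker equations for an AR(p) process read, in matrix form,
  Gamma_p phi = r_p,   with   (Gamma_p)_{ij} = gamma(|i - j|),
                       (r_p)_i = gamma(i),   i,j = 1..p.
Substitute the sample gammas (Toeplitz matrix and right-hand side of size 1):
  Gamma_p = [[2.1636]]
  r_p     = [-0.595]
With p = 1 this is the single equation gamma(0) phi_1 = gamma(1):
  phi_hat_1 = gamma(1) / gamma(0) = -0.595 / 2.1636 = -0.2750.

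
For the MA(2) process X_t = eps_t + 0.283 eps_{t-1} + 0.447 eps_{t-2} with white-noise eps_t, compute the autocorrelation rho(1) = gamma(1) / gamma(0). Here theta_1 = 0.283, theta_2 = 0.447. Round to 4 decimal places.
\rho(1) = 0.3199

For an MA(q) process with theta_0 = 1, the autocovariance is
  gamma(k) = sigma^2 * sum_{i=0..q-k} theta_i * theta_{i+k},
and rho(k) = gamma(k) / gamma(0). Sigma^2 cancels.
  numerator   = (1)*(0.283) + (0.283)*(0.447) = 0.409501.
  denominator = (1)^2 + (0.283)^2 + (0.447)^2 = 1.279898.
  rho(1) = 0.409501 / 1.279898 = 0.3199.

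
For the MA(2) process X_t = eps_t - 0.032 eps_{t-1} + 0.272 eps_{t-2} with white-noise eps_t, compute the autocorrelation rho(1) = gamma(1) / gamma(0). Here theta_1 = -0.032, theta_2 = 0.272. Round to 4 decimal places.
\rho(1) = -0.0379

For an MA(q) process with theta_0 = 1, the autocovariance is
  gamma(k) = sigma^2 * sum_{i=0..q-k} theta_i * theta_{i+k},
and rho(k) = gamma(k) / gamma(0). Sigma^2 cancels.
  numerator   = (1)*(-0.032) + (-0.032)*(0.272) = -0.040704.
  denominator = (1)^2 + (-0.032)^2 + (0.272)^2 = 1.075008.
  rho(1) = -0.040704 / 1.075008 = -0.0379.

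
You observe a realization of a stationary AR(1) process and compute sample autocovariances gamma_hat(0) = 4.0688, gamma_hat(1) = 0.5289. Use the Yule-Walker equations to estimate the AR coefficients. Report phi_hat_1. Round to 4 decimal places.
\hat\phi_{1} = 0.1300

The Yule-Walker equations for an AR(p) process read, in matrix form,
  Gamma_p phi = r_p,   with   (Gamma_p)_{ij} = gamma(|i - j|),
                       (r_p)_i = gamma(i),   i,j = 1..p.
Substitute the sample gammas (Toeplitz matrix and right-hand side of size 1):
  Gamma_p = [[4.0688]]
  r_p     = [0.5289]
With p = 1 this is the single equation gamma(0) phi_1 = gamma(1):
  phi_hat_1 = gamma(1) / gamma(0) = 0.5289 / 4.0688 = 0.1300.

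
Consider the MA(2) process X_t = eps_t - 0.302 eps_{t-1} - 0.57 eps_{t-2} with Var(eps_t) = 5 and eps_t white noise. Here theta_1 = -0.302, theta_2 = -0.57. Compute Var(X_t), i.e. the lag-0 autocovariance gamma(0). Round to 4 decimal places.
\gamma(0) = 7.0805

For an MA(q) process X_t = eps_t + sum_i theta_i eps_{t-i} with
Var(eps_t) = sigma^2, the variance is
  gamma(0) = sigma^2 * (1 + sum_i theta_i^2).
  sum_i theta_i^2 = (-0.302)^2 + (-0.57)^2 = 0.091204 + 0.3249 = 0.416104.
  gamma(0) = 5 * (1 + 0.416104) = 5 * 1.416104 = 7.08052, which rounds to 7.0805.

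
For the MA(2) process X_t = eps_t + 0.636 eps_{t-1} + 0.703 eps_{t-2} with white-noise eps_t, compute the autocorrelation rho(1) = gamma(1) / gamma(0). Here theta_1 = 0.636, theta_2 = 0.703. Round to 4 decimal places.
\rho(1) = 0.5704

For an MA(q) process with theta_0 = 1, the autocovariance is
  gamma(k) = sigma^2 * sum_{i=0..q-k} theta_i * theta_{i+k},
and rho(k) = gamma(k) / gamma(0). Sigma^2 cancels.
  numerator   = (1)*(0.636) + (0.636)*(0.703) = 1.083108.
  denominator = (1)^2 + (0.636)^2 + (0.703)^2 = 1.898705.
  rho(1) = 1.083108 / 1.898705 = 0.5704.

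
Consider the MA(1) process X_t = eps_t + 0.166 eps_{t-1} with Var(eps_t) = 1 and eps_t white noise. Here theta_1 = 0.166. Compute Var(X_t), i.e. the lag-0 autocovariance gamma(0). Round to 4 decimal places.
\gamma(0) = 1.0276

For an MA(q) process X_t = eps_t + sum_i theta_i eps_{t-i} with
Var(eps_t) = sigma^2, the variance is
  gamma(0) = sigma^2 * (1 + sum_i theta_i^2).
  sum_i theta_i^2 = (0.166)^2 = 0.027556.
  gamma(0) = 1 * (1 + 0.027556) = 1 * 1.027556 = 1.027556, which rounds to 1.0276.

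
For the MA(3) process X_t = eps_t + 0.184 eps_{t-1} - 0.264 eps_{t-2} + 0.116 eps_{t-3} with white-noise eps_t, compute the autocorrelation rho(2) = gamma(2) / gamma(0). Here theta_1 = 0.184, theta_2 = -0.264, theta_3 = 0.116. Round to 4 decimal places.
\rho(2) = -0.2172

For an MA(q) process with theta_0 = 1, the autocovariance is
  gamma(k) = sigma^2 * sum_{i=0..q-k} theta_i * theta_{i+k},
and rho(k) = gamma(k) / gamma(0). Sigma^2 cancels.
  numerator   = (1)*(-0.264) + (0.184)*(0.116) = -0.242656.
  denominator = (1)^2 + (0.184)^2 + (-0.264)^2 + (0.116)^2 = 1.117008.
  rho(2) = -0.242656 / 1.117008 = -0.2172.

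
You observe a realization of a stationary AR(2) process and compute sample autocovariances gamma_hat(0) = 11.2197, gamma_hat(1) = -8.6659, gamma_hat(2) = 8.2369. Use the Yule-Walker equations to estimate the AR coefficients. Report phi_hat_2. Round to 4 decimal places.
\hat\phi_{2} = 0.3410

The Yule-Walker equations for an AR(p) process read, in matrix form,
  Gamma_p phi = r_p,   with   (Gamma_p)_{ij} = gamma(|i - j|),
                       (r_p)_i = gamma(i),   i,j = 1..p.
Substitute the sample gammas (Toeplitz matrix and right-hand side of size 2):
  Gamma_p = [[11.2197, -8.6659], [-8.6659, 11.2197]]
  r_p     = [-8.6659, 8.2369]
Written out:
  11.2197 phi_1 - 8.6659 phi_2 = -8.6659
  -8.6659 phi_1 + 11.2197 phi_2 = 8.2369
Solve by Cramer's rule:
  det = gamma(0)^2 - gamma(1)^2 = (11.2197)^2 - (-8.6659)^2 = 125.88166809 - 75.09782281 = 50.78384528
  phi_hat_1 = [gamma(1) gamma(0) - gamma(1) gamma(2)] / det = [(-8.6659)(11.2197) - (-8.6659)(8.2369)] / 50.78384528 = -25.84864652 / 50.78384528 = -0.509
  phi_hat_2 = [gamma(0) gamma(2) - gamma(1)^2] / det = [(11.2197)(8.2369) - (-8.6659)^2] / 50.78384528 = 17.31772412 / 50.78384528 = 0.341
So phi_hat = [-0.5090, 0.3410].
Therefore phi_hat_2 = 0.3410.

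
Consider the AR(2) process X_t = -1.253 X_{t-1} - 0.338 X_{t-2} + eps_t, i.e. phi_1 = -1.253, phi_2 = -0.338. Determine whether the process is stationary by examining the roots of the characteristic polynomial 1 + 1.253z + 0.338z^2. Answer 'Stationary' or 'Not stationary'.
\text{Stationary}

The AR(p) characteristic polynomial is P(z) = 1 + 1.253z + 0.338z^2.
Stationarity requires all roots to lie outside the unit circle, i.e. |z| > 1 for every root.
Set 1 + (1.253) z + (0.338) z^2 = 0, i.e. a z^2 + b z + c = 0 with a = 0.338, b = 1.253, c = 1.
Discriminant D = b^2 - 4ac = (1.253)^2 - 4*(0.338)*1 = 1.570009 - (1.352) = 0.218009.
D >= 0, so the roots are real: z = (-b +/- sqrt(D)) / (2a) = (-1.253 +/- 0.466914) / (0.676).
  z_1 = (-1.253 + 0.466914) / (0.676) = -1.1628,   |z_1| = 1.1628.
  z_2 = (-1.253 - 0.466914) / (0.676) = -2.5443,   |z_2| = 2.5443.
Moduli of all roots: 1.1628, 2.5443.
All moduli strictly greater than 1? Yes.
Verdict: Stationary.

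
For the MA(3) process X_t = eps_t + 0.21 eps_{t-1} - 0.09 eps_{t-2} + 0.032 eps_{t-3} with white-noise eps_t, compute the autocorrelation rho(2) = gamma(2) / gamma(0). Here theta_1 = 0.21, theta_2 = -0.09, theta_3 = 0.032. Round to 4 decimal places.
\rho(2) = -0.0791

For an MA(q) process with theta_0 = 1, the autocovariance is
  gamma(k) = sigma^2 * sum_{i=0..q-k} theta_i * theta_{i+k},
and rho(k) = gamma(k) / gamma(0). Sigma^2 cancels.
  numerator   = (1)*(-0.09) + (0.21)*(0.032) = -0.08328.
  denominator = (1)^2 + (0.21)^2 + (-0.09)^2 + (0.032)^2 = 1.053224.
  rho(2) = -0.08328 / 1.053224 = -0.0791.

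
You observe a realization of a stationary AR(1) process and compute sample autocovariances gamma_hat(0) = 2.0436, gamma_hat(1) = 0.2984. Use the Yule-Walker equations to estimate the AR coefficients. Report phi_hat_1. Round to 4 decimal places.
\hat\phi_{1} = 0.1460

The Yule-Walker equations for an AR(p) process read, in matrix form,
  Gamma_p phi = r_p,   with   (Gamma_p)_{ij} = gamma(|i - j|),
                       (r_p)_i = gamma(i),   i,j = 1..p.
Substitute the sample gammas (Toeplitz matrix and right-hand side of size 1):
  Gamma_p = [[2.0436]]
  r_p     = [0.2984]
With p = 1 this is the single equation gamma(0) phi_1 = gamma(1):
  phi_hat_1 = gamma(1) / gamma(0) = 0.2984 / 2.0436 = 0.1460.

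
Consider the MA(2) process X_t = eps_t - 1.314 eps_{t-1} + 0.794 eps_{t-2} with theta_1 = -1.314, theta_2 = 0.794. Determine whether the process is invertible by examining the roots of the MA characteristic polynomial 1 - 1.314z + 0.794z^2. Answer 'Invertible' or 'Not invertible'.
\text{Invertible}

The MA(q) characteristic polynomial is P(z) = 1 - 1.314z + 0.794z^2.
Invertibility requires all roots to lie outside the unit circle, i.e. |z| > 1 for every root.
Set 1 + (-1.314) z + (0.794) z^2 = 0, i.e. a z^2 + b z + c = 0 with a = 0.794, b = -1.314, c = 1.
Discriminant D = b^2 - 4ac = (-1.314)^2 - 4*(0.794)*1 = 1.726596 - (3.176) = -1.449404.
D < 0, so the roots are the complex-conjugate pair z = (-b +/- i sqrt(-D)) / (2a) = 0.8275 +/- 0.7581i.
For a conjugate pair |z|^2 = z * conj(z) = (product of roots) = c/a = 1/(0.794) = 1.259446, so |z| = sqrt(1.259446) = 1.1223 for both roots.
Moduli of all roots: 1.1223, 1.1223.
All moduli strictly greater than 1? Yes.
Verdict: Invertible.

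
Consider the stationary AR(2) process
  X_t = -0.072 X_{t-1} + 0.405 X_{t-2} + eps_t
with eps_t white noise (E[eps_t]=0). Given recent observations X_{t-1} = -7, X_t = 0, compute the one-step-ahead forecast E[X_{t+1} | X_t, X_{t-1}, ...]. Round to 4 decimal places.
E[X_{t+1} \mid \mathcal F_t] = -2.8350

For an AR(p) model X_t = c + sum_i phi_i X_{t-i} + eps_t, the
one-step-ahead conditional mean is
  E[X_{t+1} | X_t, ...] = c + sum_i phi_i X_{t+1-i}.
Substitute known values:
  E[X_{t+1} | ...] = (-0.072) * (0) + (0.405) * (-7)
                   = -2.8350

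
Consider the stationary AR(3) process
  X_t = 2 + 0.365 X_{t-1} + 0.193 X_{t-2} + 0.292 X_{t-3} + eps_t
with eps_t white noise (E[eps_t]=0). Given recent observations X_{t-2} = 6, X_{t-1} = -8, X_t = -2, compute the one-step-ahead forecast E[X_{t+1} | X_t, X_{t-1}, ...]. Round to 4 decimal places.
E[X_{t+1} \mid \mathcal F_t] = 1.4780

For an AR(p) model X_t = c + sum_i phi_i X_{t-i} + eps_t, the
one-step-ahead conditional mean is
  E[X_{t+1} | X_t, ...] = c + sum_i phi_i X_{t+1-i}.
Substitute known values:
  E[X_{t+1} | ...] = 2 + (0.365) * (-2) + (0.193) * (-8) + (0.292) * (6)
                   = 1.4780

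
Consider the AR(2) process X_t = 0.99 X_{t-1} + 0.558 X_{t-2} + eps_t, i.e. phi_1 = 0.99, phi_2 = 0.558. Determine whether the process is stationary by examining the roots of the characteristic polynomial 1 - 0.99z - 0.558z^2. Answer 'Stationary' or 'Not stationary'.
\text{Not stationary}

The AR(p) characteristic polynomial is P(z) = 1 - 0.99z - 0.558z^2.
Stationarity requires all roots to lie outside the unit circle, i.e. |z| > 1 for every root.
Set 1 + (-0.99) z + (-0.558) z^2 = 0, i.e. a z^2 + b z + c = 0 with a = -0.558, b = -0.99, c = 1.
Discriminant D = b^2 - 4ac = (-0.99)^2 - 4*(-0.558)*1 = 0.9801 - (-2.232) = 3.2121.
D >= 0, so the roots are real: z = (-b +/- sqrt(D)) / (2a) = (0.99 +/- 1.792233) / (-1.116).
  z_1 = (0.99 + 1.792233) / (-1.116) = -2.493,   |z_1| = 2.493.
  z_2 = (0.99 - 1.792233) / (-1.116) = 0.7188,   |z_2| = 0.7188.
Moduli of all roots: 2.4930, 0.7188.
All moduli strictly greater than 1? No.
Verdict: Not stationary.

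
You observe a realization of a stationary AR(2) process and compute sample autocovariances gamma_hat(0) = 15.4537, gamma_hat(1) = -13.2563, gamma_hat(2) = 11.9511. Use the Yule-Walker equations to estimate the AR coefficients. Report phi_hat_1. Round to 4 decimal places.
\hat\phi_{1} = -0.7360

The Yule-Walker equations for an AR(p) process read, in matrix form,
  Gamma_p phi = r_p,   with   (Gamma_p)_{ij} = gamma(|i - j|),
                       (r_p)_i = gamma(i),   i,j = 1..p.
Substitute the sample gammas (Toeplitz matrix and right-hand side of size 2):
  Gamma_p = [[15.4537, -13.2563], [-13.2563, 15.4537]]
  r_p     = [-13.2563, 11.9511]
Written out:
  15.4537 phi_1 - 13.2563 phi_2 = -13.2563
  -13.2563 phi_1 + 15.4537 phi_2 = 11.9511
Solve by Cramer's rule:
  det = gamma(0)^2 - gamma(1)^2 = (15.4537)^2 - (-13.2563)^2 = 238.81684369 - 175.72948969 = 63.087354
  phi_hat_1 = [gamma(1) gamma(0) - gamma(1) gamma(2)] / det = [(-13.2563)(15.4537) - (-13.2563)(11.9511)] / 63.087354 = -46.43151638 / 63.087354 = -0.736
  phi_hat_2 = [gamma(0) gamma(2) - gamma(1)^2] / det = [(15.4537)(11.9511) - (-13.2563)^2] / 63.087354 = 8.95922438 / 63.087354 = 0.142
So phi_hat = [-0.7360, 0.1420].
Therefore phi_hat_1 = -0.7360.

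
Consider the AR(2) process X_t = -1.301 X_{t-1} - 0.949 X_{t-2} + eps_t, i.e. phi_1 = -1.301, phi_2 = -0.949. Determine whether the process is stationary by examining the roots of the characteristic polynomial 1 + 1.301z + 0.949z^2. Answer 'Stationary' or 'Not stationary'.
\text{Stationary}

The AR(p) characteristic polynomial is P(z) = 1 + 1.301z + 0.949z^2.
Stationarity requires all roots to lie outside the unit circle, i.e. |z| > 1 for every root.
Set 1 + (1.301) z + (0.949) z^2 = 0, i.e. a z^2 + b z + c = 0 with a = 0.949, b = 1.301, c = 1.
Discriminant D = b^2 - 4ac = (1.301)^2 - 4*(0.949)*1 = 1.692601 - (3.796) = -2.103399.
D < 0, so the roots are the complex-conjugate pair z = (-b +/- i sqrt(-D)) / (2a) = -0.6855 +/- 0.7641i.
For a conjugate pair |z|^2 = z * conj(z) = (product of roots) = c/a = 1/(0.949) = 1.053741, so |z| = sqrt(1.053741) = 1.0265 for both roots.
Moduli of all roots: 1.0265, 1.0265.
All moduli strictly greater than 1? Yes.
Verdict: Stationary.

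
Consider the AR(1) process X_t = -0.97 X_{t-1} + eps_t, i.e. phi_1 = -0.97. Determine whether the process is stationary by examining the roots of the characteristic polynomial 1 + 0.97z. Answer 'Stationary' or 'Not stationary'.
\text{Stationary}

The AR(p) characteristic polynomial is P(z) = 1 + 0.97z.
Stationarity requires all roots to lie outside the unit circle, i.e. |z| > 1 for every root.
This is linear in z: 1 + (0.97) z = 0  =>  z = -1/(0.97) = -1.030928,  |z| = 1.030928.
Moduli of all roots: 1.0309.
All moduli strictly greater than 1? Yes.
Verdict: Stationary.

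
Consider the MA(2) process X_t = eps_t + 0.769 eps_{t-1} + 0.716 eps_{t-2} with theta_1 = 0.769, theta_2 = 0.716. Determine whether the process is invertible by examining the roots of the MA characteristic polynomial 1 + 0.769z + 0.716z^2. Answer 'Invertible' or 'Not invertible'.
\text{Invertible}

The MA(q) characteristic polynomial is P(z) = 1 + 0.769z + 0.716z^2.
Invertibility requires all roots to lie outside the unit circle, i.e. |z| > 1 for every root.
Set 1 + (0.769) z + (0.716) z^2 = 0, i.e. a z^2 + b z + c = 0 with a = 0.716, b = 0.769, c = 1.
Discriminant D = b^2 - 4ac = (0.769)^2 - 4*(0.716)*1 = 0.591361 - (2.864) = -2.272639.
D < 0, so the roots are the complex-conjugate pair z = (-b +/- i sqrt(-D)) / (2a) = -0.537 +/- 1.0527i.
For a conjugate pair |z|^2 = z * conj(z) = (product of roots) = c/a = 1/(0.716) = 1.396648, so |z| = sqrt(1.396648) = 1.1818 for both roots.
Moduli of all roots: 1.1818, 1.1818.
All moduli strictly greater than 1? Yes.
Verdict: Invertible.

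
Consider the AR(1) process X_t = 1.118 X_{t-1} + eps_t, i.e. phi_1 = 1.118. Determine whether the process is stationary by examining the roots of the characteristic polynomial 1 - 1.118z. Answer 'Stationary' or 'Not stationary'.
\text{Not stationary}

The AR(p) characteristic polynomial is P(z) = 1 - 1.118z.
Stationarity requires all roots to lie outside the unit circle, i.e. |z| > 1 for every root.
This is linear in z: 1 + (-1.118) z = 0  =>  z = -1/(-1.118) = 0.894454,  |z| = 0.894454.
Moduli of all roots: 0.8945.
All moduli strictly greater than 1? No.
Verdict: Not stationary.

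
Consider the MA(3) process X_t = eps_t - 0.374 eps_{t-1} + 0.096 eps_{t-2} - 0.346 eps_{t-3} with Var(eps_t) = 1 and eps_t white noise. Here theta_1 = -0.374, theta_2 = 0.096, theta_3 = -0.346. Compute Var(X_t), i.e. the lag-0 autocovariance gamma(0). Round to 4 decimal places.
\gamma(0) = 1.2688

For an MA(q) process X_t = eps_t + sum_i theta_i eps_{t-i} with
Var(eps_t) = sigma^2, the variance is
  gamma(0) = sigma^2 * (1 + sum_i theta_i^2).
  sum_i theta_i^2 = (-0.374)^2 + (0.096)^2 + (-0.346)^2 = 0.139876 + 0.009216 + 0.119716 = 0.268808.
  gamma(0) = 1 * (1 + 0.268808) = 1 * 1.268808 = 1.268808, which rounds to 1.2688.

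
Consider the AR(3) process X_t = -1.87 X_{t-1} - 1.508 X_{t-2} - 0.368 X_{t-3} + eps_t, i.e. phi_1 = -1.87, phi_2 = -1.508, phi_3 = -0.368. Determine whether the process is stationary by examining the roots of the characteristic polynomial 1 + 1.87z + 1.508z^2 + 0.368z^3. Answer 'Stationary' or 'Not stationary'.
\text{Stationary}

The AR(p) characteristic polynomial is P(z) = 1 + 1.87z + 1.508z^2 + 0.368z^3.
Stationarity requires all roots to lie outside the unit circle, i.e. |z| > 1 for every root.
Degree 3: look for a simple real root z0 first, then factor out (1 - z/z0) and solve the remaining quadratic.
Testing z0 = -2.5: P(-2.5) = 1 + (1.87)(-2.5) + (1.508)(-2.5)^2 + (0.368)(-2.5)^3
  = 1 + (-4.675) + (9.425) + (-5.75) = 0.  So z_0 = -2.5 is a root, |z_0| = 2.5.
Divide out the factor (1 + 0.4 z) = (1 - z/z0) (since 1/z0 = -0.4):
  P(z) = (1 + 0.4 z)(1 + (1.47) z + (0.92) z^2)
  [check: z-coef 1.47 - (-0.4) = 1.87; z^2-coef 0.92 - (-0.4)(1.47) = 1.508; z^3-coef -(-0.4)(0.92) = 0.368.]
Remaining roots from the quadratic factor 1 + (1.47) z + (0.92) z^2:
  Set 1 + (1.47) z + (0.92) z^2 = 0, i.e. a z^2 + b z + c = 0 with a = 0.92, b = 1.47, c = 1.
  Discriminant D = b^2 - 4ac = (1.47)^2 - 4*(0.92)*1 = 2.1609 - (3.68) = -1.5191.
  D < 0, so the roots are the complex-conjugate pair z = (-b +/- i sqrt(-D)) / (2a) = -0.7989 +/- 0.6698i.
  For a conjugate pair |z|^2 = z * conj(z) = (product of roots) = c/a = 1/(0.92) = 1.086957, so |z| = sqrt(1.086957) = 1.0426 for both roots.
Moduli of all roots: 2.5000, 1.0426, 1.0426.
All moduli strictly greater than 1? Yes.
Verdict: Stationary.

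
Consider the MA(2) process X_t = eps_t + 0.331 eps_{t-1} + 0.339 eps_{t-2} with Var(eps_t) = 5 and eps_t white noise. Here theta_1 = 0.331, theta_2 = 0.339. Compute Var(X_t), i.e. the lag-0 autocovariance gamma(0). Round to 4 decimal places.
\gamma(0) = 6.1224

For an MA(q) process X_t = eps_t + sum_i theta_i eps_{t-i} with
Var(eps_t) = sigma^2, the variance is
  gamma(0) = sigma^2 * (1 + sum_i theta_i^2).
  sum_i theta_i^2 = (0.331)^2 + (0.339)^2 = 0.109561 + 0.114921 = 0.224482.
  gamma(0) = 5 * (1 + 0.224482) = 5 * 1.224482 = 6.12241, which rounds to 6.1224.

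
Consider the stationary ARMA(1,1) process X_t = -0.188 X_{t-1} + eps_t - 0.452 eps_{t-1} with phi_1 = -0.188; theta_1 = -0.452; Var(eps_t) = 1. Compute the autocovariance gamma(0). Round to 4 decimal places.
\gamma(0) = 1.4246

Multiply the model equation by X_{t-k} and take expectations. With theta_0 = psi_0 = 1 and psi_j the MA(infinity) weights, this gives
  gamma(k) - sum_i phi_i gamma(k-i) = c_k,
  c_k = sigma^2 * sum_{j=k..q} theta_j psi_{j-k}   (c_k = 0 for k > q),
using gamma(-m) = gamma(m).
psi-weights needed (psi_j = theta_j + sum_i phi_i psi_{j-i}):
  psi_1 = theta_1 + phi_1 = -0.452 + (-0.188) = -0.64
Right-hand sides:
  c_0 = sigma^2 (1 + theta_1 psi_1) = 1 * (1 + (-0.452)(-0.64)) = 1 * 1.28928 = 1.28928
  c_1 = sigma^2 theta_1 = 1 * (-0.452) = -0.452
  c_2 = 0
Equations for k = 0 and k = 1 (AR order 1):
  gamma(0) = phi_1 gamma(1) + c_0
  gamma(1) = phi_1 gamma(0) + c_1
Substituting the second into the first: gamma(0) (1 - phi_1^2) = c_0 + phi_1 c_1, so
  gamma(0) = (c_0 + phi_1 c_1) / (1 - phi_1^2) = (1.28928 + (-0.188)(-0.452)) / (1 - (-0.188)^2) = 1.374256 / 0.964656 = 1.424607.
Therefore gamma(0) = 1.4246 (to 4 decimal places).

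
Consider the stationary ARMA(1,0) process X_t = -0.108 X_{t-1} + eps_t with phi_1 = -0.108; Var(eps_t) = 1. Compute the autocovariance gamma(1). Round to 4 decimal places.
\gamma(1) = -0.1093

Multiply the model equation by X_{t-k} and take expectations. With theta_0 = psi_0 = 1 and psi_j the MA(infinity) weights, this gives
  gamma(k) - sum_i phi_i gamma(k-i) = c_k,
  c_k = sigma^2 * sum_{j=k..q} theta_j psi_{j-k}   (c_k = 0 for k > q),
using gamma(-m) = gamma(m).
Pure AR (q = 0): c_0 = sigma^2 = 1, c_k = 0 for k >= 1.
Equations for k = 0 and k = 1 (AR order 1):
  gamma(0) = phi_1 gamma(1) + c_0
  gamma(1) = phi_1 gamma(0) + c_1
Substituting the second into the first: gamma(0) (1 - phi_1^2) = c_0 + phi_1 c_1, so
  gamma(0) = c_0 / (1 - phi_1^2) = 1 / (1 - (-0.108)^2) = 1 / 0.988336 = 1.011802.
  gamma(1) = phi_1 gamma(0) = (-0.108)(1.011802) = -0.109275.
Therefore gamma(1) = -0.1093 (to 4 decimal places).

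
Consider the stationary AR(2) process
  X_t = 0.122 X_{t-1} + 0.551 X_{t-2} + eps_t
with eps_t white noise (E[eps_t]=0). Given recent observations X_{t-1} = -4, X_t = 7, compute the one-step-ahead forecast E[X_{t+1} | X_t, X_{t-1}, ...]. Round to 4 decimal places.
E[X_{t+1} \mid \mathcal F_t] = -1.3500

For an AR(p) model X_t = c + sum_i phi_i X_{t-i} + eps_t, the
one-step-ahead conditional mean is
  E[X_{t+1} | X_t, ...] = c + sum_i phi_i X_{t+1-i}.
Substitute known values:
  E[X_{t+1} | ...] = (0.122) * (7) + (0.551) * (-4)
                   = -1.3500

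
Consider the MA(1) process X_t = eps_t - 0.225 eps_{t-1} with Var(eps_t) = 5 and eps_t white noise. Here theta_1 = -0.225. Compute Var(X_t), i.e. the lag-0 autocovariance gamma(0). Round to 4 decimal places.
\gamma(0) = 5.2531

For an MA(q) process X_t = eps_t + sum_i theta_i eps_{t-i} with
Var(eps_t) = sigma^2, the variance is
  gamma(0) = sigma^2 * (1 + sum_i theta_i^2).
  sum_i theta_i^2 = (-0.225)^2 = 0.050625.
  gamma(0) = 5 * (1 + 0.050625) = 5 * 1.050625 = 5.253125, which rounds to 5.2531.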